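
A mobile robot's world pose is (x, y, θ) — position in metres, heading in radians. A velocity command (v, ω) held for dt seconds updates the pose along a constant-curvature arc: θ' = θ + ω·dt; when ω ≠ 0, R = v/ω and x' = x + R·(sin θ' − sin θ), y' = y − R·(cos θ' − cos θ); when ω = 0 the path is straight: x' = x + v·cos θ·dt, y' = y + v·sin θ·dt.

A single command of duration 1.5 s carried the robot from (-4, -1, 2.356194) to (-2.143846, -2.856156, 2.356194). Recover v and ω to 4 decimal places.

Δθ = 2.356194 − 2.356194 = 0.000000
ω = Δθ/dt = 0.000000/1.5 = 0.0000
ω = 0 → v = (Δx·cos θ + Δy·sin θ)/dt = -1.7500

v = -1.7500, ω = 0.0000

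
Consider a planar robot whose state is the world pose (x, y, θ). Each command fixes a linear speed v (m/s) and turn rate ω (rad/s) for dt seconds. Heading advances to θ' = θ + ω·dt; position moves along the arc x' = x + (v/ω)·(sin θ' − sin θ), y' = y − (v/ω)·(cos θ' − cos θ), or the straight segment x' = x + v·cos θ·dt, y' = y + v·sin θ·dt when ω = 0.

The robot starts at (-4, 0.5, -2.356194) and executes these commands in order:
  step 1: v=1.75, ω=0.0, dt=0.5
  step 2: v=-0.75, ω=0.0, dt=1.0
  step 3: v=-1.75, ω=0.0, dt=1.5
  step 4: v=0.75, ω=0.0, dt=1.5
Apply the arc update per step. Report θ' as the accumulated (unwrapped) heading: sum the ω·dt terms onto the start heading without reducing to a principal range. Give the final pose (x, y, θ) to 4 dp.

step 1: θ'=-2.3562 (straight) → pose (-4.6187, -0.1187, -2.3562)
step 2: θ'=-2.3562 (straight) → pose (-4.0884, 0.4116, -2.3562)
step 3: θ'=-2.3562 (straight) → pose (-2.2322, 2.2678, -2.3562)
step 4: θ'=-2.3562 (straight) → pose (-3.0277, 1.4723, -2.3562)

(-3.0277, 1.4723, -2.3562)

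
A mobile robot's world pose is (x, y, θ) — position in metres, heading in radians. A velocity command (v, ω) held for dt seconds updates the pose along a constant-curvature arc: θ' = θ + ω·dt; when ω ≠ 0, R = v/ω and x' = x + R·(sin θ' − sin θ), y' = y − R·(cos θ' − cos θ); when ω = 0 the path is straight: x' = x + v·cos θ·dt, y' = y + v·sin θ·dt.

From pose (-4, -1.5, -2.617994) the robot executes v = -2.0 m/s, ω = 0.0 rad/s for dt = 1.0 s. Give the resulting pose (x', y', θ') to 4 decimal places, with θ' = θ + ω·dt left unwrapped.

θ' = -2.6180 + 0.0·1.0 = -2.6180
ω = 0 → straight: x' = -4 + -2.0·cos(-2.6180)·1.0 = -2.2679
y' = -1.5 + -2.0·sin(-2.6180)·1.0 = -0.5000

(-2.2679, -0.5000, -2.6180)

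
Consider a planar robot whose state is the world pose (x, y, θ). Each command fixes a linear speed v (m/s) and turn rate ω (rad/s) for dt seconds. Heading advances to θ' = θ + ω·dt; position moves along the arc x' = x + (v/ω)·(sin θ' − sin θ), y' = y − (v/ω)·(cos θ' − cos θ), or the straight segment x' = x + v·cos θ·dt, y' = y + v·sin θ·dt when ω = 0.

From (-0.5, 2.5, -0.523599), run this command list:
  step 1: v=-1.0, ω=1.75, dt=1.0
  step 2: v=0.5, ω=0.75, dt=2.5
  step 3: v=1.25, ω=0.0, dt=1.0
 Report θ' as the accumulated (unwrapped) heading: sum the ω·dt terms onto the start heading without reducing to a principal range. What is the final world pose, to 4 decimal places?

step 1: θ'=1.2264 (R=-0.5714) → pose (-1.3236, 2.1981, 1.2264)
step 2: θ'=3.1014 (R=0.6667) → pose (-1.9243, 3.0893, 3.1014)
step 3: θ'=3.1014 (straight) → pose (-3.1733, 3.1395, 3.1014)

(-3.1733, 3.1395, 3.1014)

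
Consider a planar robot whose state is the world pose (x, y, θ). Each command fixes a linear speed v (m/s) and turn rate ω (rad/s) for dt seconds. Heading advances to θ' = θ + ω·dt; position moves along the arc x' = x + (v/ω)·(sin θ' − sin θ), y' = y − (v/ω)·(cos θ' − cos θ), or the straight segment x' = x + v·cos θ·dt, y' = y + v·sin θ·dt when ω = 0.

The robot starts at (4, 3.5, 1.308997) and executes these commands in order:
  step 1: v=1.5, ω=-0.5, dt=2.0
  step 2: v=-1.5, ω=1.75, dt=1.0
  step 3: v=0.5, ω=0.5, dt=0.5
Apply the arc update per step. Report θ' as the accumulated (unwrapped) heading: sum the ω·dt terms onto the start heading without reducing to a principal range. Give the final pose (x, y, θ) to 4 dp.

step 1: θ'=0.3090 (R=-3.0000) → pose (5.9855, 5.5815, 0.3090)
step 2: θ'=2.0590 (R=-0.8571) → pose (5.4891, 4.3629, 2.0590)
step 3: θ'=2.3090 (R=1.0000) → pose (5.3456, 4.5668, 2.3090)

(5.3456, 4.5668, 2.3090)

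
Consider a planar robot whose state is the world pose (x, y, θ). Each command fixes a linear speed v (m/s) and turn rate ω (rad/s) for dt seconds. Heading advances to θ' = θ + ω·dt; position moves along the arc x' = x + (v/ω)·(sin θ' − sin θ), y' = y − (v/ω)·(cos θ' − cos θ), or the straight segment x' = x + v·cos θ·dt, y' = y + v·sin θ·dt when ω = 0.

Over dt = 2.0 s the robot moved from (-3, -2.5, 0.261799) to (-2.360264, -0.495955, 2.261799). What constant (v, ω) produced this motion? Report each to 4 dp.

v = 1.2500, ω = 1.0000

Δθ = 2.261799 − 0.261799 = 2.000000
ω = Δθ/dt = 2.000000/2.0 = 1.0000
R = −Δy/(cos θ' − cos θ) = 1.2500
v = R·ω = 1.2500·1.0000 = 1.2500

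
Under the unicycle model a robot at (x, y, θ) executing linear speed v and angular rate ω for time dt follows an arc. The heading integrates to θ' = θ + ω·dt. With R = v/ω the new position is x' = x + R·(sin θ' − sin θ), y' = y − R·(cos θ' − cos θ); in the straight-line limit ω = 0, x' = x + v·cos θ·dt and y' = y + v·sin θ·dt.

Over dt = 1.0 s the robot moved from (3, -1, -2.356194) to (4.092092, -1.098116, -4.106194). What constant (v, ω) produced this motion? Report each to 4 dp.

Δθ = -4.106194 − -2.356194 = -1.750000
ω = Δθ/dt = -1.750000/1.0 = -1.7500
R = Δx/(sin θ' − sin θ) = 0.7143
v = R·ω = 0.7143·-1.7500 = -1.2500

v = -1.2500, ω = -1.7500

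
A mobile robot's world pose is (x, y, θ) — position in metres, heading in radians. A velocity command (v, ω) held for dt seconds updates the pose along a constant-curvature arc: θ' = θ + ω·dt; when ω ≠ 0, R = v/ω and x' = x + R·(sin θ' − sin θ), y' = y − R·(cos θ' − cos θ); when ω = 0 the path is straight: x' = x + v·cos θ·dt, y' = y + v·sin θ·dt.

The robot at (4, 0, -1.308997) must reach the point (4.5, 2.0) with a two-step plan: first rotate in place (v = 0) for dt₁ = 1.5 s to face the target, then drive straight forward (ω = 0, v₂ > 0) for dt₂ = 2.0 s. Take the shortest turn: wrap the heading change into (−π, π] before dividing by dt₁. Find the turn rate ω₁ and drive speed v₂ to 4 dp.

heading to target = atan2(2−0, 4.5−4) = 1.3258
Δθ = wrap(1.3258 − -1.3090) = 2.6348; ω₁ = Δθ/dt₁ = 1.7565
distance = √((4.5−4)² + (2−0)²) = 2.0616; v₂ = distance/dt₂ = 1.0308

ω₁ = 1.7565, v₂ = 1.0308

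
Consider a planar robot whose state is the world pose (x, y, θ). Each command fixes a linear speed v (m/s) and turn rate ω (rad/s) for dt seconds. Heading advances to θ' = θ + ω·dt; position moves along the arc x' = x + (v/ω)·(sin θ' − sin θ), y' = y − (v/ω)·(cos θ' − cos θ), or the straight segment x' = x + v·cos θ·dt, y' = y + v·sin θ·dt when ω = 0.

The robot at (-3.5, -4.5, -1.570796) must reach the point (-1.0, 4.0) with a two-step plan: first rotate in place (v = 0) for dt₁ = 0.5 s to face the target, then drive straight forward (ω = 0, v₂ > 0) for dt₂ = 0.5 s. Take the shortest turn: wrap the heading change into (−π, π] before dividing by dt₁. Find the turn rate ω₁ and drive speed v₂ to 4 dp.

heading to target = atan2(4−-4.5, -1−-3.5) = 1.2847
Δθ = wrap(1.2847 − -1.5708) = 2.8555; ω₁ = Δθ/dt₁ = 5.7111
distance = √((-1−-3.5)² + (4−-4.5)²) = 8.8600; v₂ = distance/dt₂ = 17.7200

ω₁ = 5.7111, v₂ = 17.7200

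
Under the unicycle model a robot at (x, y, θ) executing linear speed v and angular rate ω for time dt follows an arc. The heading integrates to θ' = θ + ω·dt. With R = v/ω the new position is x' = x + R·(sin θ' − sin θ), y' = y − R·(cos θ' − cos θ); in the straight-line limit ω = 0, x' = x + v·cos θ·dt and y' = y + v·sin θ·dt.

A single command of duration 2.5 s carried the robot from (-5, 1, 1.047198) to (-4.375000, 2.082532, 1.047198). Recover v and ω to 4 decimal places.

v = 0.5000, ω = 0.0000

Δθ = 1.047198 − 1.047198 = 0.000000
ω = Δθ/dt = 0.000000/2.5 = 0.0000
ω = 0 → v = (Δx·cos θ + Δy·sin θ)/dt = 0.5000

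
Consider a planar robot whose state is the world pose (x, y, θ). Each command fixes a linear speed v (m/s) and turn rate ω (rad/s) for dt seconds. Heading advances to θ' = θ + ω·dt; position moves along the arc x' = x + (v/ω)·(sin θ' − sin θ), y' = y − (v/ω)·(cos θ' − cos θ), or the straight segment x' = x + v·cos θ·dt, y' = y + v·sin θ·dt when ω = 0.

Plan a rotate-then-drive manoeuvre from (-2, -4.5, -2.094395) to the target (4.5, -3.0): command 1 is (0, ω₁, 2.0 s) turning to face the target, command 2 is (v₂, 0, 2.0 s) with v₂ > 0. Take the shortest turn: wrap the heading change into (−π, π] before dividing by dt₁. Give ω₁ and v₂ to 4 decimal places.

heading to target = atan2(-3−-4.5, 4.5−-2) = 0.2268
Δθ = wrap(0.2268 − -2.0944) = 2.3212; ω₁ = Δθ/dt₁ = 1.1606
distance = √((4.5−-2)² + (-3−-4.5)²) = 6.6708; v₂ = distance/dt₂ = 3.3354

ω₁ = 1.1606, v₂ = 3.3354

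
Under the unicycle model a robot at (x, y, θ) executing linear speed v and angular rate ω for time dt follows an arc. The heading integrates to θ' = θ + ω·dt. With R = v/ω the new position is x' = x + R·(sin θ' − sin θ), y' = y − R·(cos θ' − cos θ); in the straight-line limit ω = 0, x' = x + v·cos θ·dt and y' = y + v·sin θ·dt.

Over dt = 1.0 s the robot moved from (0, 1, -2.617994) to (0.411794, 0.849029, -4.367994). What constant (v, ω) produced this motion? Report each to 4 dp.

v = -0.5000, ω = -1.7500

Δθ = -4.367994 − -2.617994 = -1.750000
ω = Δθ/dt = -1.750000/1.0 = -1.7500
R = Δx/(sin θ' − sin θ) = 0.2857
v = R·ω = 0.2857·-1.7500 = -0.5000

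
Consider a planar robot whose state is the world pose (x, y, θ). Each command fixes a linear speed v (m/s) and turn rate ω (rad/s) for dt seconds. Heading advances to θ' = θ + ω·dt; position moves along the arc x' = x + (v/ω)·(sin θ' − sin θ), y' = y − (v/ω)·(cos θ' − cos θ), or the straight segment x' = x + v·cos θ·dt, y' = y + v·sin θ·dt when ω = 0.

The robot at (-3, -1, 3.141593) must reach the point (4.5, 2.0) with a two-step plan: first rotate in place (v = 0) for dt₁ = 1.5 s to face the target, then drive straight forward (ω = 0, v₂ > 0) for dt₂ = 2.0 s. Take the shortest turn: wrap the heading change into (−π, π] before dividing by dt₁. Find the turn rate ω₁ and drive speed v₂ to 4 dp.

ω₁ = -1.8407, v₂ = 4.0389

heading to target = atan2(2−-1, 4.5−-3) = 0.3805
Δθ = wrap(0.3805 − 3.1416) = -2.7611; ω₁ = Δθ/dt₁ = -1.8407
distance = √((4.5−-3)² + (2−-1)²) = 8.0777; v₂ = distance/dt₂ = 4.0389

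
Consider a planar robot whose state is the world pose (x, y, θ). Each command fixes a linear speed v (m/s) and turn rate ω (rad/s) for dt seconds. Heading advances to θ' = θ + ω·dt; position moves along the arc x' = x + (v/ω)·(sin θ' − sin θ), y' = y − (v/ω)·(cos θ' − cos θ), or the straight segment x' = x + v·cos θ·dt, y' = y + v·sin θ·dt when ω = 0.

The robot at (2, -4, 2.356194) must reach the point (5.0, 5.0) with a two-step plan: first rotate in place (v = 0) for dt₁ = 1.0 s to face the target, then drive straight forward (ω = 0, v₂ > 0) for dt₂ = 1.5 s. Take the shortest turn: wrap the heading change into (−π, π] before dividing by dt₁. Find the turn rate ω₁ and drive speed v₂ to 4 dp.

ω₁ = -1.1071, v₂ = 6.3246

heading to target = atan2(5−-4, 5−2) = 1.2490
Δθ = wrap(1.2490 − 2.3562) = -1.1071; ω₁ = Δθ/dt₁ = -1.1071
distance = √((5−2)² + (5−-4)²) = 9.4868; v₂ = distance/dt₂ = 6.3246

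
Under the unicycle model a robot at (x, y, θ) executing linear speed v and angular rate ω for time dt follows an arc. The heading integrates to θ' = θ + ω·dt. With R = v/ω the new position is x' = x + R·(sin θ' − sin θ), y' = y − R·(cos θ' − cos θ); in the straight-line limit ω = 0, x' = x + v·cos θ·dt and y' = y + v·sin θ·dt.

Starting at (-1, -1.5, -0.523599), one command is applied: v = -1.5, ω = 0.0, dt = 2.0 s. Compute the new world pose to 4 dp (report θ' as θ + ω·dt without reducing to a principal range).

θ' = -0.5236 + 0.0·2.0 = -0.5236
ω = 0 → straight: x' = -1 + -1.5·cos(-0.5236)·2.0 = -3.5981
y' = -1.5 + -1.5·sin(-0.5236)·2.0 = 0.0000

(-3.5981, 0.0000, -0.5236)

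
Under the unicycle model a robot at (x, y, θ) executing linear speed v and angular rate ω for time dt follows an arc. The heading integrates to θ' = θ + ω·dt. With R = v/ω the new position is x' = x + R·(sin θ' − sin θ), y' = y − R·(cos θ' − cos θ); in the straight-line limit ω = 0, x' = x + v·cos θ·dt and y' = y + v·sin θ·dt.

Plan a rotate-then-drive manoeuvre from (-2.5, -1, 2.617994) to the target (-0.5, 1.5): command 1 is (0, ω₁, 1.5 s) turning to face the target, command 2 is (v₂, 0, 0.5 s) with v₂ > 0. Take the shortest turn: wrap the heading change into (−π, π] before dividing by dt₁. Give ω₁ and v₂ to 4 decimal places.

heading to target = atan2(1.5−-1, -0.5−-2.5) = 0.8961
Δθ = wrap(0.8961 − 2.6180) = -1.7219; ω₁ = Δθ/dt₁ = -1.1480
distance = √((-0.5−-2.5)² + (1.5−-1)²) = 3.2016; v₂ = distance/dt₂ = 6.4031

ω₁ = -1.1480, v₂ = 6.4031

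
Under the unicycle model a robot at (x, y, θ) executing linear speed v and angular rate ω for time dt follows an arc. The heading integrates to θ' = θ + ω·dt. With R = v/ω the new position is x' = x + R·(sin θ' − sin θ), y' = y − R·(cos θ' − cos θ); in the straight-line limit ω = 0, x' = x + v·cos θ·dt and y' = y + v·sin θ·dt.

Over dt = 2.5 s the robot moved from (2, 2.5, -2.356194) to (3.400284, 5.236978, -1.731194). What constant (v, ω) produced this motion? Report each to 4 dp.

v = -1.2500, ω = 0.2500

Δθ = -1.731194 − -2.356194 = 0.625000
ω = Δθ/dt = 0.625000/2.5 = 0.2500
R = −Δy/(cos θ' − cos θ) = -5.0000
v = R·ω = -5.0000·0.2500 = -1.2500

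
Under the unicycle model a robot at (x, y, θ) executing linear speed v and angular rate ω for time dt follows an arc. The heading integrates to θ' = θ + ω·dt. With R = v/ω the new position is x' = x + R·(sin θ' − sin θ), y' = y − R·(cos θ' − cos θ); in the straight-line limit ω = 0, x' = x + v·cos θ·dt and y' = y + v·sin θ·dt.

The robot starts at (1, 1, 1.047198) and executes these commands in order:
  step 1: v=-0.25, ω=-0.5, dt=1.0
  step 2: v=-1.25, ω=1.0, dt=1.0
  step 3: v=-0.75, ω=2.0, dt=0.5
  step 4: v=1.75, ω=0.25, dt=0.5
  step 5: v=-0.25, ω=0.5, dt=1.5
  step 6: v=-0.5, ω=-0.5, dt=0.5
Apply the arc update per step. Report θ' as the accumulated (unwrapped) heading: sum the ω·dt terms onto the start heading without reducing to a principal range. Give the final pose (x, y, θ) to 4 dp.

(0.2501, -0.0869, 3.1722)

step 1: θ'=0.5472 (R=0.5000) → pose (0.8271, 0.8230, 0.5472)
step 2: θ'=1.5472 (R=-1.2500) → pose (0.2279, -0.2150, 1.5472)
step 3: θ'=2.5472 (R=-0.3750) → pose (0.3927, -0.5345, 2.5472)
step 4: θ'=2.6722 (R=7.0000) → pose (-0.3609, -0.0910, 2.6722)
step 5: θ'=3.4222 (R=-0.5000) → pose (0.0038, -0.1256, 3.4222)
step 6: θ'=3.1722 (R=1.0000) → pose (0.2501, -0.0869, 3.1722)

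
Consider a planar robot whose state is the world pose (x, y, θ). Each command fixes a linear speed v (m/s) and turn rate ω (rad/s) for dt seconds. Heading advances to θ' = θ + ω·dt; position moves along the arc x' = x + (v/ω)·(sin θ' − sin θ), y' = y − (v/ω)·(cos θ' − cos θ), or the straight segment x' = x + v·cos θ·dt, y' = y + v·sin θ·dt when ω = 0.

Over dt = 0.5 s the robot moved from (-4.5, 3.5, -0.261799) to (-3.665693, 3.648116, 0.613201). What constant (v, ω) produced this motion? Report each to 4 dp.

v = 1.7500, ω = 1.7500

Δθ = 0.613201 − -0.261799 = 0.875000
ω = Δθ/dt = 0.875000/0.5 = 1.7500
R = Δx/(sin θ' − sin θ) = 1.0000
v = R·ω = 1.0000·1.7500 = 1.7500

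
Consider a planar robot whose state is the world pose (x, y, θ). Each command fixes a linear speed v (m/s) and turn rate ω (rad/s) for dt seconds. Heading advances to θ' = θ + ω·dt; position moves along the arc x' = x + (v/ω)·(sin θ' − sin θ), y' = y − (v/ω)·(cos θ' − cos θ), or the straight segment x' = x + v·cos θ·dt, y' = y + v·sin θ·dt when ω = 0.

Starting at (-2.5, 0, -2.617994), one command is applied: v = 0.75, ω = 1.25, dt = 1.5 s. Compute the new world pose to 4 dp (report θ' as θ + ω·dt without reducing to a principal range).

θ' = -2.6180 + 1.25·1.5 = -0.7430
R = v/ω = 0.75/1.25 = 0.6000
x' = -2.5 + 0.6000·(sin -0.7430 − sin -2.6180) = -2.6059
y' = 0 − 0.6000·(cos -0.7430 − cos -2.6180) = -0.9615

(-2.6059, -0.9615, -0.7430)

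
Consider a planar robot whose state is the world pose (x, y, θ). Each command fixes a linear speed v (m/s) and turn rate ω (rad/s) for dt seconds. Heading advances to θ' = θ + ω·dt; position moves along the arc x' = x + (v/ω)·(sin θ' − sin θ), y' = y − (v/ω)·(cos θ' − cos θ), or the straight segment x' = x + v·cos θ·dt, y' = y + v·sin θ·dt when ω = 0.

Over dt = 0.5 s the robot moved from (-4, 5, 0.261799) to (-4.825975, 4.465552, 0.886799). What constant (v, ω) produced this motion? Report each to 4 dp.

v = -2.0000, ω = 1.2500

Δθ = 0.886799 − 0.261799 = 0.625000
ω = Δθ/dt = 0.625000/0.5 = 1.2500
R = Δx/(sin θ' − sin θ) = -1.6000
v = R·ω = -1.6000·1.2500 = -2.0000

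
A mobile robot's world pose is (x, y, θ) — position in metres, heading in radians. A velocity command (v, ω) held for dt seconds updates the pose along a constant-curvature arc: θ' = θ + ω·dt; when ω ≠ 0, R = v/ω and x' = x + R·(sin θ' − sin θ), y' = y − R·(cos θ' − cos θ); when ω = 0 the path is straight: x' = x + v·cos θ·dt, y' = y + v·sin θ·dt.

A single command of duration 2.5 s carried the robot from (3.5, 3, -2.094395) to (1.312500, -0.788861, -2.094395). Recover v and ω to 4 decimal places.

Δθ = -2.094395 − -2.094395 = 0.000000
ω = Δθ/dt = 0.000000/2.5 = 0.0000
ω = 0 → v = (Δx·cos θ + Δy·sin θ)/dt = 1.7500

v = 1.7500, ω = 0.0000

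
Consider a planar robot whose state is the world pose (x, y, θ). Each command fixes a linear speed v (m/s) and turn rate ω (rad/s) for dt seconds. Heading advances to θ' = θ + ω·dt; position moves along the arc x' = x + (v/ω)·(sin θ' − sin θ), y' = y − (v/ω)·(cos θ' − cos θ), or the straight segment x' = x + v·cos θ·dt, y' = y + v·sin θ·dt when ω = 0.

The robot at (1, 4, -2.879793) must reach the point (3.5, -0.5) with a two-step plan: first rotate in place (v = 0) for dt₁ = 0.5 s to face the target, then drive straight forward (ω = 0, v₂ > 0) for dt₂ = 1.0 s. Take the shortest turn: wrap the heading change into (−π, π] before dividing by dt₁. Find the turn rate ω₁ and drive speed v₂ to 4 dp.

heading to target = atan2(-0.5−4, 3.5−1) = -1.0637
Δθ = wrap(-1.0637 − -2.8798) = 1.8161; ω₁ = Δθ/dt₁ = 3.6322
distance = √((3.5−1)² + (-0.5−4)²) = 5.1478; v₂ = distance/dt₂ = 5.1478

ω₁ = 3.6322, v₂ = 5.1478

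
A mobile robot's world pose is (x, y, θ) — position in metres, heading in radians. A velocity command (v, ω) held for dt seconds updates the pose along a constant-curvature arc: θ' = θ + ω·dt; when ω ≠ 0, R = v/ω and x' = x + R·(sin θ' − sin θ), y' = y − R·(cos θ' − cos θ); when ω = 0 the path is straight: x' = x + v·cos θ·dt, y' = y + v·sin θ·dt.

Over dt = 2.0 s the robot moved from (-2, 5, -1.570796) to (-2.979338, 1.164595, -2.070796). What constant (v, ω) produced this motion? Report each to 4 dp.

Δθ = -2.070796 − -1.570796 = -0.500000
ω = Δθ/dt = -0.500000/2.0 = -0.2500
R = −Δy/(cos θ' − cos θ) = -8.0000
v = R·ω = -8.0000·-0.2500 = 2.0000

v = 2.0000, ω = -0.2500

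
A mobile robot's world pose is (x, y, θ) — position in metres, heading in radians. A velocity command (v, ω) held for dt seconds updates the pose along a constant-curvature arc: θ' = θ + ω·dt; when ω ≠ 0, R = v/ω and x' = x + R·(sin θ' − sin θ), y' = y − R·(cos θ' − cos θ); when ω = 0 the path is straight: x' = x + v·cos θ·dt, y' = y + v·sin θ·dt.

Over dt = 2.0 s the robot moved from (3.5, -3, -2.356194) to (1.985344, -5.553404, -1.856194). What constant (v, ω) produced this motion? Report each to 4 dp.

v = 1.5000, ω = 0.2500

Δθ = -1.856194 − -2.356194 = 0.500000
ω = Δθ/dt = 0.500000/2.0 = 0.2500
R = −Δy/(cos θ' − cos θ) = 6.0000
v = R·ω = 6.0000·0.2500 = 1.5000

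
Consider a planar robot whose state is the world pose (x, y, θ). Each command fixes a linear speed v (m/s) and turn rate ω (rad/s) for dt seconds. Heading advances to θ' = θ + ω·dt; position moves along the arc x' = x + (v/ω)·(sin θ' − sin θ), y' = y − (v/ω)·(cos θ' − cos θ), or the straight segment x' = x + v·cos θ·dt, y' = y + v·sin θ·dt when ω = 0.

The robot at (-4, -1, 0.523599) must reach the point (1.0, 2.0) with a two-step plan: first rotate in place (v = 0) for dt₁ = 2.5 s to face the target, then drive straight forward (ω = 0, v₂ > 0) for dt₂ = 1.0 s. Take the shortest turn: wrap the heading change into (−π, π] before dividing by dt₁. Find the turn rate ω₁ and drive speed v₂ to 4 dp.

ω₁ = 0.0067, v₂ = 5.8310

heading to target = atan2(2−-1, 1−-4) = 0.5404
Δθ = wrap(0.5404 − 0.5236) = 0.0168; ω₁ = Δθ/dt₁ = 0.0067
distance = √((1−-4)² + (2−-1)²) = 5.8310; v₂ = distance/dt₂ = 5.8310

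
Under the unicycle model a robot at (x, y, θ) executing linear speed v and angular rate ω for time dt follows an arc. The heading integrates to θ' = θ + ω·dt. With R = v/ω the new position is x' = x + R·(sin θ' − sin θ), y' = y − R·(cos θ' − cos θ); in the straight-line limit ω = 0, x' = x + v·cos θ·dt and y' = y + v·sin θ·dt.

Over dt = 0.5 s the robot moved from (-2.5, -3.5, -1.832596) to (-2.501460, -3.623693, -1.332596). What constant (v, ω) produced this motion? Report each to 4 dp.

Δθ = -1.332596 − -1.832596 = 0.500000
ω = Δθ/dt = 0.500000/0.5 = 1.0000
R = −Δy/(cos θ' − cos θ) = 0.2500
v = R·ω = 0.2500·1.0000 = 0.2500

v = 0.2500, ω = 1.0000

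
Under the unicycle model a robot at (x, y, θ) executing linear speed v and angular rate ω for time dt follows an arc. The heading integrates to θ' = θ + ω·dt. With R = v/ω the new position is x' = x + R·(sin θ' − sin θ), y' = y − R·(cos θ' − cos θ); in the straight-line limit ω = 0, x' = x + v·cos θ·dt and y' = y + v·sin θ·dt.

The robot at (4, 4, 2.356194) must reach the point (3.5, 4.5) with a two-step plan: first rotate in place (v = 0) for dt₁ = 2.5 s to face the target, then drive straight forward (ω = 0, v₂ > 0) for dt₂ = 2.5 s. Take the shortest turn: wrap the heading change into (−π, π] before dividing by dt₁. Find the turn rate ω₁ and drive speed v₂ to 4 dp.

heading to target = atan2(4.5−4, 3.5−4) = 2.3562
Δθ = wrap(2.3562 − 2.3562) = 0.0000; ω₁ = Δθ/dt₁ = 0.0000
distance = √((3.5−4)² + (4.5−4)²) = 0.7071; v₂ = distance/dt₂ = 0.2828

ω₁ = 0.0000, v₂ = 0.2828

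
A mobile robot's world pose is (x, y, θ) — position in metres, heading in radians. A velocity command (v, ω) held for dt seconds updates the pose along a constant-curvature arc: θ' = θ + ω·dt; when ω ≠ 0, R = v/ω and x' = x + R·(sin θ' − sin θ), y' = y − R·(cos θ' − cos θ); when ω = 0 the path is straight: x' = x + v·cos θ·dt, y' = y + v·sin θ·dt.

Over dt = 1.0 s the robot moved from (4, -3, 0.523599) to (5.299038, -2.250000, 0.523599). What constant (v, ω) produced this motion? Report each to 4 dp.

v = 1.5000, ω = 0.0000

Δθ = 0.523599 − 0.523599 = 0.000000
ω = Δθ/dt = 0.000000/1.0 = 0.0000
ω = 0 → v = (Δx·cos θ + Δy·sin θ)/dt = 1.5000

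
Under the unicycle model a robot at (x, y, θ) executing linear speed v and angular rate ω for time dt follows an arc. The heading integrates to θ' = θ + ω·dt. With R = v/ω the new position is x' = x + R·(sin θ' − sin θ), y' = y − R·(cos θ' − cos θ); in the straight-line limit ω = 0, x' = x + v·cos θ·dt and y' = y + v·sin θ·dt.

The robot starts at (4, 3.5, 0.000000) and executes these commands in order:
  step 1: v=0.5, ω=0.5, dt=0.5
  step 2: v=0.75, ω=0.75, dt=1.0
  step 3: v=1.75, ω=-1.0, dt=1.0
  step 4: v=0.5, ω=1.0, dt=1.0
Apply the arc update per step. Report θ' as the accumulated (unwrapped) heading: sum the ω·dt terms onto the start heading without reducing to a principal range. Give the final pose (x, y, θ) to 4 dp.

step 1: θ'=0.2500 (R=1.0000) → pose (4.2474, 3.5311, 0.2500)
step 2: θ'=1.0000 (R=1.0000) → pose (4.8415, 3.9597, 1.0000)
step 3: θ'=0.0000 (R=-1.7500) → pose (6.3140, 4.7642, 0.0000)
step 4: θ'=1.0000 (R=0.5000) → pose (6.7348, 4.9940, 1.0000)

(6.7348, 4.9940, 1.0000)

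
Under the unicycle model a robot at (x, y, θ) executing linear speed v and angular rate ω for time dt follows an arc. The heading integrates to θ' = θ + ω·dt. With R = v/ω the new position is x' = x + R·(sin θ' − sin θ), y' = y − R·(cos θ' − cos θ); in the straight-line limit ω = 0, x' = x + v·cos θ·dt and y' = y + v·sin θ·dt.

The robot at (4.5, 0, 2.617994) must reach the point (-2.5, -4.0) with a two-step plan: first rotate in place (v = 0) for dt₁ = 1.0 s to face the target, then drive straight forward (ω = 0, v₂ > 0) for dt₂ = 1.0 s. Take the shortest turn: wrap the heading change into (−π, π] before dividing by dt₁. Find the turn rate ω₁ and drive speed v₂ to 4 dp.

ω₁ = 1.0427, v₂ = 8.0623

heading to target = atan2(-4−0, -2.5−4.5) = -2.6224
Δθ = wrap(-2.6224 − 2.6180) = 1.0427; ω₁ = Δθ/dt₁ = 1.0427
distance = √((-2.5−4.5)² + (-4−0)²) = 8.0623; v₂ = distance/dt₂ = 8.0623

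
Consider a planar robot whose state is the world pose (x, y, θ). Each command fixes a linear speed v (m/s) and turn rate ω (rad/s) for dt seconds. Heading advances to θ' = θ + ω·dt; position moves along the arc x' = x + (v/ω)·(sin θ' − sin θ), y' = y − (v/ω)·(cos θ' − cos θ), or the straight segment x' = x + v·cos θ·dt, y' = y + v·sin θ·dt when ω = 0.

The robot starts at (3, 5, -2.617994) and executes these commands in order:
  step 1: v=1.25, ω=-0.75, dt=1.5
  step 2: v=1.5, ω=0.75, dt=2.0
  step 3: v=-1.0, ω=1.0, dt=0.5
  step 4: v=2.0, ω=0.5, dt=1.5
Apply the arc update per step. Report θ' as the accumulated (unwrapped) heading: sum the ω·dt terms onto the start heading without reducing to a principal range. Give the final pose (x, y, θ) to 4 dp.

(-0.6799, 2.2467, -0.9930)

step 1: θ'=-3.7430 (R=-1.6667) → pose (1.2237, 5.0691, -3.7430)
step 2: θ'=-2.2430 (R=2.0000) → pose (-1.4728, 4.6655, -2.2430)
step 3: θ'=-1.7430 (R=-1.0000) → pose (-1.2701, 5.1168, -1.7430)
step 4: θ'=-0.9930 (R=4.0000) → pose (-0.6799, 2.2467, -0.9930)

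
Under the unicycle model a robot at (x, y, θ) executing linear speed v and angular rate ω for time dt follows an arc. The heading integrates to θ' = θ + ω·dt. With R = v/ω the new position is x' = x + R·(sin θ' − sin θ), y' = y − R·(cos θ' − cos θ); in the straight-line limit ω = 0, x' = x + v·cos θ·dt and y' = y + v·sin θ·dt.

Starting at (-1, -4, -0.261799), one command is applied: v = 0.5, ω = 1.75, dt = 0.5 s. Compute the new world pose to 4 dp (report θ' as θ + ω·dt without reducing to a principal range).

(-0.7616, -3.9577, 0.6132)

θ' = -0.2618 + 1.75·0.5 = 0.6132
R = v/ω = 0.5/1.75 = 0.2857
x' = -1 + 0.2857·(sin 0.6132 − sin -0.2618) = -0.7616
y' = -4 − 0.2857·(cos 0.6132 − cos -0.2618) = -3.9577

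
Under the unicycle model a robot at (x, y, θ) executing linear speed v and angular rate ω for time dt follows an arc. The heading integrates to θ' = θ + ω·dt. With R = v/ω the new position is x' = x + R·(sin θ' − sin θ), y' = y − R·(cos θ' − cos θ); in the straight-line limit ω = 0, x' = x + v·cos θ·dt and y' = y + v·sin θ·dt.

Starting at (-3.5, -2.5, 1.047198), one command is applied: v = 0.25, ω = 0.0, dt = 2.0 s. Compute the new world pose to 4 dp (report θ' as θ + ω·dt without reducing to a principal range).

θ' = 1.0472 + 0.0·2.0 = 1.0472
ω = 0 → straight: x' = -3.5 + 0.25·cos(1.0472)·2.0 = -3.2500
y' = -2.5 + 0.25·sin(1.0472)·2.0 = -2.0670

(-3.2500, -2.0670, 1.0472)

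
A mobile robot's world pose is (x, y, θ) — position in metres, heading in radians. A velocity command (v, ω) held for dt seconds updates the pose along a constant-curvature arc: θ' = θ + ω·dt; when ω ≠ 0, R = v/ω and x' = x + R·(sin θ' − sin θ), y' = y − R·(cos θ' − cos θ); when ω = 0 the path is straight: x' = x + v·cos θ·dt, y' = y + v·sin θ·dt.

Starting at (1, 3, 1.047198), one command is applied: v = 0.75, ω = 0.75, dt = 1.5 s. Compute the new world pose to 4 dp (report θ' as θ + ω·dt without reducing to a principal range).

θ' = 1.0472 + 0.75·1.5 = 2.1722
R = v/ω = 0.75/0.75 = 1.0000
x' = 1 + 1.0000·(sin 2.1722 − sin 1.0472) = 0.9585
y' = 3 − 1.0000·(cos 2.1722 − cos 1.0472) = 4.0658

(0.9585, 4.0658, 2.1722)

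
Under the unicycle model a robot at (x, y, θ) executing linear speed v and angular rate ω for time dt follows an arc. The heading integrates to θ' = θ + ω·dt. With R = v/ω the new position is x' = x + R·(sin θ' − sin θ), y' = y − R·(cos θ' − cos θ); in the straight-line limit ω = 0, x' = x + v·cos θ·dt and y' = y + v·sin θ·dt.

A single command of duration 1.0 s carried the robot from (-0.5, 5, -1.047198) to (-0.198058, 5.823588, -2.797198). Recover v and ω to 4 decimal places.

v = -1.0000, ω = -1.7500

Δθ = -2.797198 − -1.047198 = -1.750000
ω = Δθ/dt = -1.750000/1.0 = -1.7500
R = −Δy/(cos θ' − cos θ) = 0.5714
v = R·ω = 0.5714·-1.7500 = -1.0000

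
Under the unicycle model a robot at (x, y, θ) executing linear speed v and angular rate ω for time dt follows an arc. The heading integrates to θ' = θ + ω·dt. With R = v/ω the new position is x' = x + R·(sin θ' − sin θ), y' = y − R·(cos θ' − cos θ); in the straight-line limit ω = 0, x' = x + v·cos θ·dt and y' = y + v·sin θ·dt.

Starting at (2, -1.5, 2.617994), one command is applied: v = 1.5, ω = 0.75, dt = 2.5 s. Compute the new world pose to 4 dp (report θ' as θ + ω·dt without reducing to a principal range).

(-0.9521, -2.7968, 4.4930)

θ' = 2.6180 + 0.75·2.5 = 4.4930
R = v/ω = 1.5/0.75 = 2.0000
x' = 2 + 2.0000·(sin 4.4930 − sin 2.6180) = -0.9521
y' = -1.5 − 2.0000·(cos 4.4930 − cos 2.6180) = -2.7968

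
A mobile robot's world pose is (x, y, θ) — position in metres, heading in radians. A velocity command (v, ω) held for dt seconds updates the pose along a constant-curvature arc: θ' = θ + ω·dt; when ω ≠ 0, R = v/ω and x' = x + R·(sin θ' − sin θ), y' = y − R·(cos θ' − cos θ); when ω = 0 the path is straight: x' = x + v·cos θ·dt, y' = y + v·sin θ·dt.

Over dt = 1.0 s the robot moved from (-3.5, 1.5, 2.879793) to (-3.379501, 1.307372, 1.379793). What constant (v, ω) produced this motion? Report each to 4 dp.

v = -0.2500, ω = -1.5000

Δθ = 1.379793 − 2.879793 = -1.500000
ω = Δθ/dt = -1.500000/1.0 = -1.5000
R = −Δy/(cos θ' − cos θ) = 0.1667
v = R·ω = 0.1667·-1.5000 = -0.2500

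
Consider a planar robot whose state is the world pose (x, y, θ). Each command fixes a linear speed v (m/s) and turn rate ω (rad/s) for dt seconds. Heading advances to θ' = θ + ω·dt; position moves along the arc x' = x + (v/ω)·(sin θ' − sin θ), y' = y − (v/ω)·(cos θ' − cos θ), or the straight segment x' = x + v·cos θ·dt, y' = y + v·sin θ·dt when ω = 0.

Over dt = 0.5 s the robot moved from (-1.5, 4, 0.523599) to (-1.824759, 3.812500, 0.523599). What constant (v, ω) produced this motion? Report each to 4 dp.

Δθ = 0.523599 − 0.523599 = 0.000000
ω = Δθ/dt = 0.000000/0.5 = 0.0000
ω = 0 → v = (Δx·cos θ + Δy·sin θ)/dt = -0.7500

v = -0.7500, ω = 0.0000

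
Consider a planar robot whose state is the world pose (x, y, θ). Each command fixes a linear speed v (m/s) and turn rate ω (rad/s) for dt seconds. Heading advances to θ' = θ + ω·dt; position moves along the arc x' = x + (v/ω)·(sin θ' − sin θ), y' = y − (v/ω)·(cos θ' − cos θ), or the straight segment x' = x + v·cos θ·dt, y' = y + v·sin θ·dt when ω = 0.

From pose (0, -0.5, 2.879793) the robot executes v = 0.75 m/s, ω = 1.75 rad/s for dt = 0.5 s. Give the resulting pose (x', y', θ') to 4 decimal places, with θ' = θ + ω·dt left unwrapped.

(-0.3576, -0.5635, 3.7548)

θ' = 2.8798 + 1.75·0.5 = 3.7548
R = v/ω = 0.75/1.75 = 0.4286
x' = 0 + 0.4286·(sin 3.7548 − sin 2.8798) = -0.3576
y' = -0.5 − 0.4286·(cos 3.7548 − cos 2.8798) = -0.5635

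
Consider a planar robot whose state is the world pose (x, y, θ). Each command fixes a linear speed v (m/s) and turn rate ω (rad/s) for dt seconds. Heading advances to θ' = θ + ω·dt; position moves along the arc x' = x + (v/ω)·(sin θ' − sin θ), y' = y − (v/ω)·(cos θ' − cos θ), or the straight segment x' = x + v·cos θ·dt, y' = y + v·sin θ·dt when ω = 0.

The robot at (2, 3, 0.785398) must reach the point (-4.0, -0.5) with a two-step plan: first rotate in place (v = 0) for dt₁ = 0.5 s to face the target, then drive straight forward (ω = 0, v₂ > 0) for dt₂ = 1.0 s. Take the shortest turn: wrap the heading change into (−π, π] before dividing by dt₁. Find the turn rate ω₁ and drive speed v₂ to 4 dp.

ω₁ = 5.7685, v₂ = 6.9462

heading to target = atan2(-0.5−3, -4−2) = -2.6135
Δθ = wrap(-2.6135 − 0.7854) = 2.8843; ω₁ = Δθ/dt₁ = 5.7685
distance = √((-4−2)² + (-0.5−3)²) = 6.9462; v₂ = distance/dt₂ = 6.9462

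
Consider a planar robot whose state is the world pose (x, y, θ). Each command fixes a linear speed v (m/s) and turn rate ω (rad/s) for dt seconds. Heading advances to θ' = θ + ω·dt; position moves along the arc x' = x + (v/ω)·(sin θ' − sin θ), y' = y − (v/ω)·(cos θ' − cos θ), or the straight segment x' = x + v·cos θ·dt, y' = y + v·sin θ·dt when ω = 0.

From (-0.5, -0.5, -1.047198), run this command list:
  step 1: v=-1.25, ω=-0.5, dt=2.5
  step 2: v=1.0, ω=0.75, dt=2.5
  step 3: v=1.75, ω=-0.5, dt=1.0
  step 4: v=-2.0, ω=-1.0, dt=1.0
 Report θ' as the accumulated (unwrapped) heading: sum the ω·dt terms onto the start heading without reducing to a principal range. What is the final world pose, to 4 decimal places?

(1.3177, 1.1268, -1.9222)

step 1: θ'=-2.2972 (R=2.5000) → pose (-0.2039, 2.4105, -2.2972)
step 2: θ'=-0.4222 (R=1.3333) → pose (0.2465, 0.3086, -0.4222)
step 3: θ'=-0.9222 (R=-3.5000) → pose (1.6016, -0.7698, -0.9222)
step 4: θ'=-1.9222 (R=2.0000) → pose (1.3177, 1.1268, -1.9222)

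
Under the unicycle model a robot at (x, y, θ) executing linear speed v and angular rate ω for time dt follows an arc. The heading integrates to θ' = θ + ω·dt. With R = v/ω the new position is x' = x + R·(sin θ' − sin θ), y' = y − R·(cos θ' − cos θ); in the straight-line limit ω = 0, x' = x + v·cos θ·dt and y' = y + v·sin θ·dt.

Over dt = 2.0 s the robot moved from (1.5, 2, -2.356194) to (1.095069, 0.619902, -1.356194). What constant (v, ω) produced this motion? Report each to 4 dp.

Δθ = -1.356194 − -2.356194 = 1.000000
ω = Δθ/dt = 1.000000/2.0 = 0.5000
R = −Δy/(cos θ' − cos θ) = 1.5000
v = R·ω = 1.5000·0.5000 = 0.7500

v = 0.7500, ω = 0.5000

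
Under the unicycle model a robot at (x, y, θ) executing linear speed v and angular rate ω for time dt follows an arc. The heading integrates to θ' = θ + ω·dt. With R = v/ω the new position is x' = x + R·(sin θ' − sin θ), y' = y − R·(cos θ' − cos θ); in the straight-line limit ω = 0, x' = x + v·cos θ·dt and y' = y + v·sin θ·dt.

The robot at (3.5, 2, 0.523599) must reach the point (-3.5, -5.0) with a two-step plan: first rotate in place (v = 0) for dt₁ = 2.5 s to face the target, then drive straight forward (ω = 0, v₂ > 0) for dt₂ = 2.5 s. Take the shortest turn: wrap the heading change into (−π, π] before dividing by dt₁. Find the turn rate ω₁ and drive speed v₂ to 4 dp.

ω₁ = -1.1519, v₂ = 3.9598

heading to target = atan2(-5−2, -3.5−3.5) = -2.3562
Δθ = wrap(-2.3562 − 0.5236) = -2.8798; ω₁ = Δθ/dt₁ = -1.1519
distance = √((-3.5−3.5)² + (-5−2)²) = 9.8995; v₂ = distance/dt₂ = 3.9598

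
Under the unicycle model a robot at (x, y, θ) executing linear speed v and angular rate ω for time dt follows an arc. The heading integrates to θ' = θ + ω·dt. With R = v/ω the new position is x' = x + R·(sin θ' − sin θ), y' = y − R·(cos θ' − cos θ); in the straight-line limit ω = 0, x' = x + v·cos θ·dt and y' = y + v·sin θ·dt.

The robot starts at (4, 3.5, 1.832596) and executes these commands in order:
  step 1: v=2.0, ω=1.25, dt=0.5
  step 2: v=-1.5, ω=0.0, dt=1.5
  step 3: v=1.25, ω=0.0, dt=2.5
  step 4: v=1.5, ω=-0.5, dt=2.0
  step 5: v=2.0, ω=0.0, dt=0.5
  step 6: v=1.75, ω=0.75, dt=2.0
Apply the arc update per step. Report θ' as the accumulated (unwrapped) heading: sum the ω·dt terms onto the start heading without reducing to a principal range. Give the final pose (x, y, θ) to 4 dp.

(-0.0763, 11.0940, 2.9576)

step 1: θ'=2.4576 (R=1.6000) → pose (3.4656, 4.3260, 2.4576)
step 2: θ'=2.4576 (straight) → pose (5.2094, 2.9042, 2.4576)
step 3: θ'=2.4576 (straight) → pose (2.7874, 4.8789, 2.4576)
step 4: θ'=1.4576 (R=-3.0000) → pose (1.7023, 7.5429, 1.4576)
step 5: θ'=1.4576 (straight) → pose (1.8152, 8.5365, 1.4576)
step 6: θ'=2.9576 (R=2.3333) → pose (-0.0763, 11.0940, 2.9576)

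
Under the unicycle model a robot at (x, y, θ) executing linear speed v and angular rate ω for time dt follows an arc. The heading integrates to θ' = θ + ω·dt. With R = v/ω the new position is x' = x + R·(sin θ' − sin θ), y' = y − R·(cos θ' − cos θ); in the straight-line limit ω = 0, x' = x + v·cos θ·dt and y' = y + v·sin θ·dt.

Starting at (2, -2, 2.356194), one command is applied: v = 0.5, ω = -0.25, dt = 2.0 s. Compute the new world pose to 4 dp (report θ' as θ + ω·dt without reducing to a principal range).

(1.4951, -1.1489, 1.8562)

θ' = 2.3562 + -0.25·2.0 = 1.8562
R = v/ω = 0.5/-0.25 = -2.0000
x' = 2 + -2.0000·(sin 1.8562 − sin 2.3562) = 1.4951
y' = -2 − -2.0000·(cos 1.8562 − cos 2.3562) = -1.1489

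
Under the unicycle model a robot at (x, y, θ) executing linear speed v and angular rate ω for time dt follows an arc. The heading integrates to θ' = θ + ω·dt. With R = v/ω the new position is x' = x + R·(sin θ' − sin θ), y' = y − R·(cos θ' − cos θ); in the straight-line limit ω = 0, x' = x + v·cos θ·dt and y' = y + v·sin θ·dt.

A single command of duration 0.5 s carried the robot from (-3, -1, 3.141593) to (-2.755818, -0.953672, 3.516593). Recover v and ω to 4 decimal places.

v = -0.5000, ω = 0.7500

Δθ = 3.516593 − 3.141593 = 0.375000
ω = Δθ/dt = 0.375000/0.5 = 0.7500
R = Δx/(sin θ' − sin θ) = -0.6667
v = R·ω = -0.6667·0.7500 = -0.5000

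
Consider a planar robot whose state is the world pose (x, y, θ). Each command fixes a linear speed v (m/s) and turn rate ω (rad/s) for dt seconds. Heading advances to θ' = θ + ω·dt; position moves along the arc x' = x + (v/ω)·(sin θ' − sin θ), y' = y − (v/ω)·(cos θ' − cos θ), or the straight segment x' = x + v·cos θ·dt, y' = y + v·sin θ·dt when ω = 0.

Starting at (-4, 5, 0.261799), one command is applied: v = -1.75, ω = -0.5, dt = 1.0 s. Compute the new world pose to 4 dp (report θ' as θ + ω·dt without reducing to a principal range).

(-5.7317, 4.9796, -0.2382)

θ' = 0.2618 + -0.5·1.0 = -0.2382
R = v/ω = -1.75/-0.5 = 3.5000
x' = -4 + 3.5000·(sin -0.2382 − sin 0.2618) = -5.7317
y' = 5 − 3.5000·(cos -0.2382 − cos 0.2618) = 4.9796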